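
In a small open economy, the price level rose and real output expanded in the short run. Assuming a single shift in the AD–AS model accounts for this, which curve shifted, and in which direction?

AD shifted right

P rose and Y rose. An AD shift moves P and Y in the same direction; an SRAS shift moves them in opposite directions.
Here P and Y moved in the same direction, so the AD curve shifted.
Since Y rose, AD shifted right.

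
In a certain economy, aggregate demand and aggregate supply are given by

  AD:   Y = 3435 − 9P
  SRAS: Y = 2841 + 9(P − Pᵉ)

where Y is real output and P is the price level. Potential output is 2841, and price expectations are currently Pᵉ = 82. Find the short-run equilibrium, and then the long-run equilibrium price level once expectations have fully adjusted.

Short run: P = 74, Y = 2769. Long run: P = 66.

Short run: with Pᵉ = 82, SRAS is Y = 2103 + 9P. Setting AD = SRAS gives 1332 = 18P, so P = 74 and Y = 3435 − 9·74 = 2769.
Output 2769 is below potential 2841, so over time expected prices fall and SRAS shifts right until Y returns to 2841.
Long run: Y = 2841 on the AD curve gives 2841 = 3435 − 9P, so P = 66.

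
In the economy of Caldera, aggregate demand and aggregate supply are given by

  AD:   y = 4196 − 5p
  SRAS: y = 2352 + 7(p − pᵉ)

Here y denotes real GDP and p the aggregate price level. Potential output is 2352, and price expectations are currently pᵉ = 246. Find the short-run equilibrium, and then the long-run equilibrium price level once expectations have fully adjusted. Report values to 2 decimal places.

Short run: with pᵉ = 246, SRAS is y = 630 + 7p. Setting AD = SRAS gives 3566 = 12p, so p = 297.17 and y = 4196 − 5p = 2710.17.
Output 2710.17 is above potential 2352, so over time expected prices rise and SRAS shifts left until y returns to 2352.
Long run: y = 2352 on the AD curve gives 2352 = 4196 − 5p, so p = 368.80.

Short run: p = 297.17, y = 2710.17. Long run: p = 368.80.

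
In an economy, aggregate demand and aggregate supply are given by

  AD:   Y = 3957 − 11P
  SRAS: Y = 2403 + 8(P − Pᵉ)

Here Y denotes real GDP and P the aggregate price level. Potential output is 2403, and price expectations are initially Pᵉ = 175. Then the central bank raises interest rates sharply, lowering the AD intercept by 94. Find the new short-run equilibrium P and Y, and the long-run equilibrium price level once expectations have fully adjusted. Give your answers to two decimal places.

Short run: P = 150.53, Y = 2207.21. Long run: P = 132.73.

AD shifts left: new AD is Y = 3863 − 11P. With Pᵉ = 175, SRAS is Y = 1003 + 8P.
Short run: 3863 − 11P = 1003 + 8P gives 2860 = 19P, so P = 150.53 and Y = 3863 − 11P = 2207.21.
Y = 2207.21 is below potential 2403; expectations adjust and SRAS shifts right until Y = 2403.
Long run: on the new AD curve, 2403 = 3863 − 11P gives P = 132.73.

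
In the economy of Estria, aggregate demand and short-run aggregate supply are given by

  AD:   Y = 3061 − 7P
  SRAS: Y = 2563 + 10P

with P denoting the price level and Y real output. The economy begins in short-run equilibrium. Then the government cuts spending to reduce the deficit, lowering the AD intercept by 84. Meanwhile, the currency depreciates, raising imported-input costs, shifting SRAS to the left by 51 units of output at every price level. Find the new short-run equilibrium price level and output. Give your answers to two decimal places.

After both shocks: AD is Y = 2977 − 7P and SRAS is Y = 2512 + 10P.
Setting them equal: 465 = 17P, so P = 27.35.
Substituting into AD, Y = 2785.53.

P = 27.35, Y = 2785.53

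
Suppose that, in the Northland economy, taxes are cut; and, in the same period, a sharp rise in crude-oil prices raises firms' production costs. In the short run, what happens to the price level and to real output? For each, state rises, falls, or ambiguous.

Price level: rises; output: ambiguous

The first event is a positive demand shock: AD shifts right, which by itself pushes P up and Y up.
The second is an adverse supply shock: SRAS shifts left, which by itself pushes P up and Y down.
Both shocks push P up, so P rises. The two shocks push Y in opposite directions, so the effect on Y is ambiguous.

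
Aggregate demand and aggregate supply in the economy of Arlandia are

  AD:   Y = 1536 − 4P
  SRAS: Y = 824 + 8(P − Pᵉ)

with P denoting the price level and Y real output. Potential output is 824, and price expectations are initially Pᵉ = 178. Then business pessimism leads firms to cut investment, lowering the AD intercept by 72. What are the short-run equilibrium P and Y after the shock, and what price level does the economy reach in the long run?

AD shifts left: new AD is Y = 1464 − 4P. With Pᵉ = 178, SRAS is Y = 8P − 600.
Short run: 1464 − 4P = 8P − 600 gives 2064 = 12P, so P = 172 and Y = 1464 − 4·172 = 776.
Y = 776 is below potential 824; expectations adjust and SRAS shifts right until Y = 824.
Long run: on the new AD curve, 824 = 1464 − 4P gives P = 160.

Short run: P = 172, Y = 776. Long run: P = 160.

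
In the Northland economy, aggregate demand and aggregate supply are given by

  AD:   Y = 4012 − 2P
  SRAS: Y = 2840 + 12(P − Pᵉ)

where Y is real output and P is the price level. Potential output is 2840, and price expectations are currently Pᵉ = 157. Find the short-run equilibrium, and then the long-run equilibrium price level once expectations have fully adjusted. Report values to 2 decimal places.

Short run: P = 218.29, Y = 3575.43. Long run: P = 586.00.

Short run: with Pᵉ = 157, SRAS is Y = 956 + 12P. Setting AD = SRAS gives 3056 = 14P, so P = 218.29 and Y = 4012 − 2P = 3575.43.
Output 3575.43 is above potential 2840, so over time expected prices rise and SRAS shifts left until Y returns to 2840.
Long run: Y = 2840 on the AD curve gives 2840 = 4012 − 2P, so P = 586.00.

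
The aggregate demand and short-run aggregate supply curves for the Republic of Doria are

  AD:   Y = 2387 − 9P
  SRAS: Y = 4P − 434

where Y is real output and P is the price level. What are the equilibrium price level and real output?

Set AD = SRAS: 2387 − 9P = 4P − 434, so 2821 = 13P and P = 217.
Then Y = 2387 − 9·217 = 434.

P = 217, Y = 434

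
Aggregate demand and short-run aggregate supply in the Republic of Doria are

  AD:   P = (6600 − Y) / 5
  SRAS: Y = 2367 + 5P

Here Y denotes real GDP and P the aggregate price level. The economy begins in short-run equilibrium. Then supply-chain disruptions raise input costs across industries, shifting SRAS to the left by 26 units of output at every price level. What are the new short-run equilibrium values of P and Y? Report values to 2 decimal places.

This is a negative supply shock: SRAS shifts left.
New SRAS: Y = 2341 + 5P.
Set AD = SRAS: 6600 − 5P = 2341 + 5P, so 4259 = 10P and P = 425.90.
Substituting into AD, Y = 4470.50.

P = 425.90, Y = 4470.50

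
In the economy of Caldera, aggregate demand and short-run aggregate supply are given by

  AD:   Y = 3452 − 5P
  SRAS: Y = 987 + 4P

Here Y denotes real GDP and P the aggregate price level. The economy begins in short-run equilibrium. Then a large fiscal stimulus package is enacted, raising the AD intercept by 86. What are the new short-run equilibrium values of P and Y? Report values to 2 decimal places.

This is a positive demand shock: AD shifts right.
New AD: Y = 3538 − 5P.
Set AD = SRAS: 3538 − 5P = 987 + 4P, so 2551 = 9P and P = 283.44.
Substituting into AD, Y = 2120.78.

P = 283.44, Y = 2120.78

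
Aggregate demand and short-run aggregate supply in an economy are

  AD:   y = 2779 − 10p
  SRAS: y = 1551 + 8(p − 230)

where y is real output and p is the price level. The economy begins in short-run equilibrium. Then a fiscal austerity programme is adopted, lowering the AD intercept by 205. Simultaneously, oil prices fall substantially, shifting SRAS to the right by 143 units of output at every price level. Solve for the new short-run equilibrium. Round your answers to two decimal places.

p = 151.11, y = 1062.89

After both shocks: AD is y = 2574 − 10p and SRAS is y = 8p − 146.
Setting them equal: 2720 = 18p, so p = 151.11.
Substituting into AD, y = 1062.89.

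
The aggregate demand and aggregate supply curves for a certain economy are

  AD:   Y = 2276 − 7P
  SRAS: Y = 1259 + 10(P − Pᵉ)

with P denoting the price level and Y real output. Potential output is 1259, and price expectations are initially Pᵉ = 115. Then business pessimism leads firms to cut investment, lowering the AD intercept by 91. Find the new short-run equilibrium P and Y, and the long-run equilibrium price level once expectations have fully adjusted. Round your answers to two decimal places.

AD shifts left: new AD is Y = 2185 − 7P. With Pᵉ = 115, SRAS is Y = 109 + 10P.
Short run: 2185 − 7P = 109 + 10P gives 2076 = 17P, so P = 122.12 and Y = 2185 − 7P = 1330.18.
Y = 1330.18 is above potential 1259; expectations adjust and SRAS shifts left until Y = 1259.
Long run: on the new AD curve, 1259 = 2185 − 7P gives P = 132.29.

Short run: P = 122.12, Y = 1330.18. Long run: P = 132.29.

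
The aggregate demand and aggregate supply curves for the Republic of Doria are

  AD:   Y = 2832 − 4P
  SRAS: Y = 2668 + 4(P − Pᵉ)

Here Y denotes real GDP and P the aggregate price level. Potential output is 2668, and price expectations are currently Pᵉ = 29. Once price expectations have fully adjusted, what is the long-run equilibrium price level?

Long-run P = 41

Short run: with Pᵉ = 29, SRAS is Y = 2552 + 4P. Setting AD = SRAS gives 280 = 8P, so P = 35 and Y = 2832 − 4·35 = 2692.
Output 2692 is above potential 2668, so over time expected prices rise and SRAS shifts left until Y returns to 2668.
Long run: Y = 2668 on the AD curve gives 2668 = 2832 − 4P, so P = 41.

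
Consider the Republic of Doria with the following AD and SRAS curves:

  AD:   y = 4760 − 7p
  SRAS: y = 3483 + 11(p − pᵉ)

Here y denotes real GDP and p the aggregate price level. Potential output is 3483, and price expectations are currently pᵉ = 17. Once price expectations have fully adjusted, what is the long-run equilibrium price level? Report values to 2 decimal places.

Short run: with pᵉ = 17, SRAS is y = 3296 + 11p. Setting AD = SRAS gives 1464 = 18p, so p = 81.33 and y = 4760 − 7p = 4190.67.
Output 4190.67 is above potential 3483, so over time expected prices rise and SRAS shifts left until y returns to 3483.
Long run: y = 3483 on the AD curve gives 3483 = 4760 − 7p, so p = 182.43.

Long-run p = 182.43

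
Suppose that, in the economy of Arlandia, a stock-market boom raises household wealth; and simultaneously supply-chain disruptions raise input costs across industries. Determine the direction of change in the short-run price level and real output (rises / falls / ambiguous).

Price level: rises; output: ambiguous

The first event is a positive demand shock: AD shifts right, which by itself pushes P up and Y up.
The second is an adverse supply shock: SRAS shifts left, which by itself pushes P up and Y down.
Both shocks push P up, so P rises. The two shocks push Y in opposite directions, so the effect on Y is ambiguous.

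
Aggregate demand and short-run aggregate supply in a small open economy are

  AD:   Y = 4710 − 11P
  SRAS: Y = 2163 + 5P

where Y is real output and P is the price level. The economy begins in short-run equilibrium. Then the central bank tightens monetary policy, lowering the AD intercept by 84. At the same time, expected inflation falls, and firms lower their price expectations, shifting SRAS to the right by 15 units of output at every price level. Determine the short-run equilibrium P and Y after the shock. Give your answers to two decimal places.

P = 153.00, Y = 2943.00

After both shocks: AD is Y = 4626 − 11P and SRAS is Y = 2178 + 5P.
Setting them equal: 2448 = 16P, so P = 153.00.
Substituting into AD, Y = 2943.00.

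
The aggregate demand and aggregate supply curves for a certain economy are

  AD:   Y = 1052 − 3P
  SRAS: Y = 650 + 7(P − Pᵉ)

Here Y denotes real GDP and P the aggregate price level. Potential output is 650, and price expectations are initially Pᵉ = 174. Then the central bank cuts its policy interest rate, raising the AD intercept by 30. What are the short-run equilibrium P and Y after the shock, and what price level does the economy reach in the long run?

AD shifts right: new AD is Y = 1082 − 3P. With Pᵉ = 174, SRAS is Y = 7P − 568.
Short run: 1082 − 3P = 7P − 568 gives 1650 = 10P, so P = 165 and Y = 1082 − 3·165 = 587.
Y = 587 is below potential 650; expectations adjust and SRAS shifts right until Y = 650.
Long run: on the new AD curve, 650 = 1082 − 3P gives P = 144.

Short run: P = 165, Y = 587. Long run: P = 144.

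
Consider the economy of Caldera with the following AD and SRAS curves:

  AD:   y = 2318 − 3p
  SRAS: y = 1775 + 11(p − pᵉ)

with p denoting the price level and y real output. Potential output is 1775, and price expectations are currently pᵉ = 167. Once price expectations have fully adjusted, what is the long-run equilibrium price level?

Short run: with pᵉ = 167, SRAS is y = 11p − 62. Setting AD = SRAS gives 2380 = 14p, so p = 170 and y = 2318 − 3·170 = 1808.
Output 1808 is above potential 1775, so over time expected prices rise and SRAS shifts left until y returns to 1775.
Long run: y = 1775 on the AD curve gives 1775 = 2318 − 3p, so p = 181.

Long-run p = 181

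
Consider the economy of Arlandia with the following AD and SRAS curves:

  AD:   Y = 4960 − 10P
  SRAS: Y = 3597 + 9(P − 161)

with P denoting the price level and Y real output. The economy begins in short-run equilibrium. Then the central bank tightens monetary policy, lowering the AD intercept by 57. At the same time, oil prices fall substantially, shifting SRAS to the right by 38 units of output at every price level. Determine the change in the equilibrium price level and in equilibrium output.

After both shocks: AD is Y = 4903 − 10P and SRAS is Y = 2186 + 9P.
Setting them equal: 2717 = 19P, so P = 143.
Y = 4903 − 10·143 = 3473.
Initially P = 148, Y = 3480, so ΔP = -5 and ΔY = -7.

ΔP = -5, ΔY = -7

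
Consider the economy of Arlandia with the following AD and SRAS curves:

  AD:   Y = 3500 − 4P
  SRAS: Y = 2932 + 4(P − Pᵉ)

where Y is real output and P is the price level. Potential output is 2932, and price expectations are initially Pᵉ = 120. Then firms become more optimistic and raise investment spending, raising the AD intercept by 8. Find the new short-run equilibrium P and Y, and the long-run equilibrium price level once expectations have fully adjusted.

Short run: P = 132, Y = 2980. Long run: P = 144.

AD shifts right: new AD is Y = 3508 − 4P. With Pᵉ = 120, SRAS is Y = 2452 + 4P.
Short run: 3508 − 4P = 2452 + 4P gives 1056 = 8P, so P = 132 and Y = 3508 − 4·132 = 2980.
Y = 2980 is above potential 2932; expectations adjust and SRAS shifts left until Y = 2932.
Long run: on the new AD curve, 2932 = 3508 − 4P gives P = 144.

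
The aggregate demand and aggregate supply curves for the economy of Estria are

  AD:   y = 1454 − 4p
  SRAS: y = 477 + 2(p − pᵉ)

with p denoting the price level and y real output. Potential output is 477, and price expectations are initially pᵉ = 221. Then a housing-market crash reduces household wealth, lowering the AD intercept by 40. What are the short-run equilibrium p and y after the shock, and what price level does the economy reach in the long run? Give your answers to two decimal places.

Short run: p = 229.83, y = 494.67. Long run: p = 234.25.

AD shifts left: new AD is y = 1414 − 4p. With pᵉ = 221, SRAS is y = 35 + 2p.
Short run: 1414 − 4p = 35 + 2p gives 1379 = 6p, so p = 229.83 and y = 1414 − 4p = 494.67.
y = 494.67 is above potential 477; expectations adjust and SRAS shifts left until y = 477.
Long run: on the new AD curve, 477 = 1414 − 4p gives p = 234.25.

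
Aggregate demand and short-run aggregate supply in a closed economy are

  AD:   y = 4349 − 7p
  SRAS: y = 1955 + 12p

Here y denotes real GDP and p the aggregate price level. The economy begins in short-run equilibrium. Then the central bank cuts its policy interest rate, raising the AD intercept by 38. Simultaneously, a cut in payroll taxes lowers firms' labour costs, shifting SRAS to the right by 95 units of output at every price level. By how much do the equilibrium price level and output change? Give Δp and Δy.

Δp = -3, Δy = +59

After both shocks: AD is y = 4387 − 7p and SRAS is y = 2050 + 12p.
Setting them equal: 2337 = 19p, so p = 123.
y = 4387 − 7·123 = 3526.
Initially p = 126, y = 3467, so Δp = -3 and Δy = +59.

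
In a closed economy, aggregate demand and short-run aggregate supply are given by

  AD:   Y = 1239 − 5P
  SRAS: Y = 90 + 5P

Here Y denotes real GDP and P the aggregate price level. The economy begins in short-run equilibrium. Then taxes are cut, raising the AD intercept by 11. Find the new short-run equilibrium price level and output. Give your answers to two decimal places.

This is a positive demand shock: AD shifts right.
New AD: Y = 1250 − 5P.
Set AD = SRAS: 1250 − 5P = 90 + 5P, so 1160 = 10P and P = 116.00.
Substituting into AD, Y = 670.00.

P = 116.00, Y = 670.00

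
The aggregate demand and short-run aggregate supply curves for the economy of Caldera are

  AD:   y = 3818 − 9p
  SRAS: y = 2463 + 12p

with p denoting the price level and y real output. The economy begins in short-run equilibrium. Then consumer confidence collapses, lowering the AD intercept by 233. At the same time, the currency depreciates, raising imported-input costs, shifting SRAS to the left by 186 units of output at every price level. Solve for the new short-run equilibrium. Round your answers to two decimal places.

After both shocks: AD is y = 3585 − 9p and SRAS is y = 2277 + 12p.
Setting them equal: 1308 = 21p, so p = 62.29.
Substituting into AD, y = 3024.43.

p = 62.29, y = 3024.43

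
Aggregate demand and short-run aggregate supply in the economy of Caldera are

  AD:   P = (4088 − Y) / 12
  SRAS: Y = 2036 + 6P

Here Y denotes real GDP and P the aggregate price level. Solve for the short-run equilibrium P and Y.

P = 114, Y = 2720

Rearrange AD to Y = 4088 − 12P.
Set AD = SRAS: 4088 − 12P = 2036 + 6P, so 2052 = 18P and P = 114.
Then Y = 4088 − 12·114 = 2720.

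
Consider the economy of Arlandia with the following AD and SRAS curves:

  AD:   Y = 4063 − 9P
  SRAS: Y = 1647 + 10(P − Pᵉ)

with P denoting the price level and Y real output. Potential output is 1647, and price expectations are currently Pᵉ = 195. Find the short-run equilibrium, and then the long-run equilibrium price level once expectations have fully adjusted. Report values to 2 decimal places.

Short run: with Pᵉ = 195, SRAS is Y = 10P − 303. Setting AD = SRAS gives 4366 = 19P, so P = 229.79 and Y = 4063 − 9P = 1994.89.
Output 1994.89 is above potential 1647, so over time expected prices rise and SRAS shifts left until Y returns to 1647.
Long run: Y = 1647 on the AD curve gives 1647 = 4063 − 9P, so P = 268.44.

Short run: P = 229.79, Y = 1994.89. Long run: P = 268.44.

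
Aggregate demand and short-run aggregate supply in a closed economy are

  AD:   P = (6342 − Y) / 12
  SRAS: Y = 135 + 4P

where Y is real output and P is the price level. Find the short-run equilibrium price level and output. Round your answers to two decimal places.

P = 387.94, Y = 1686.75

Rearrange AD to Y = 6342 − 12P.
Set AD = SRAS: 6342 − 12P = 135 + 4P, so 6207 = 16P and P = 387.94.
Substituting into AD, Y = 6342 − 12P = 1686.75.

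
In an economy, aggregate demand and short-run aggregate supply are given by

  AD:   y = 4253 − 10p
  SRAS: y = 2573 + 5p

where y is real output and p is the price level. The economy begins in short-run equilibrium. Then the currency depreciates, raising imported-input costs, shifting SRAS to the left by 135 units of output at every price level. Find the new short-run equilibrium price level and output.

p = 121, y = 3043

This is a negative supply shock: SRAS shifts left.
New SRAS: y = 2438 + 5p.
Set AD = SRAS: 4253 − 10p = 2438 + 5p, so 1815 = 15p and p = 121.
y = 4253 − 10·121 = 3043.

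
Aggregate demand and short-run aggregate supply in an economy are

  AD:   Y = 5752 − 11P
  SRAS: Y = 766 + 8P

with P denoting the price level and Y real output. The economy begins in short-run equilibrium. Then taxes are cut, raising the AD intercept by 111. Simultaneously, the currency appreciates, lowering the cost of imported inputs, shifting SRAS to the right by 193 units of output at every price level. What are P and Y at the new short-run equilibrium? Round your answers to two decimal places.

After both shocks: AD is Y = 5863 − 11P and SRAS is Y = 959 + 8P.
Setting them equal: 4904 = 19P, so P = 258.11.
Substituting into AD, Y = 3023.84.

P = 258.11, Y = 3023.84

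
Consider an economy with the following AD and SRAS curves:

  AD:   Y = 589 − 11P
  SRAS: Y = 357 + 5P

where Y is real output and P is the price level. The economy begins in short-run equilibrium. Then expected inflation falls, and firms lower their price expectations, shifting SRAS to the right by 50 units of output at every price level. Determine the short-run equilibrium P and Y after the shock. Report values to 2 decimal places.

P = 11.38, Y = 463.88

This is a positive supply shock: SRAS shifts right.
New SRAS: Y = 407 + 5P.
Set AD = SRAS: 589 − 11P = 407 + 5P, so 182 = 16P and P = 11.38.
Substituting into AD, Y = 463.88.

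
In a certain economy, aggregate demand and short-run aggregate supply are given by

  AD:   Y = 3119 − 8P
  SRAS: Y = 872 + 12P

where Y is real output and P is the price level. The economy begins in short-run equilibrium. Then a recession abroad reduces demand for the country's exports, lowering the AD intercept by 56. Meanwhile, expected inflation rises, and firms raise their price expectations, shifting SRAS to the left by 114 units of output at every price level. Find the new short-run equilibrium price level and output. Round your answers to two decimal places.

P = 115.25, Y = 2141.00

After both shocks: AD is Y = 3063 − 8P and SRAS is Y = 758 + 12P.
Setting them equal: 2305 = 20P, so P = 115.25.
Substituting into AD, Y = 2141.00.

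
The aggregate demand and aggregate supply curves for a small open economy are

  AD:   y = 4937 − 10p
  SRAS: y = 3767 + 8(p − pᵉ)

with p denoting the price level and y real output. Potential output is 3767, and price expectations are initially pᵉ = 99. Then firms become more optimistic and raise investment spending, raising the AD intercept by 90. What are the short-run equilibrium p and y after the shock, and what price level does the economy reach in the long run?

AD shifts right: new AD is y = 5027 − 10p. With pᵉ = 99, SRAS is y = 2975 + 8p.
Short run: 5027 − 10p = 2975 + 8p gives 2052 = 18p, so p = 114 and y = 5027 − 10·114 = 3887.
y = 3887 is above potential 3767; expectations adjust and SRAS shifts left until y = 3767.
Long run: on the new AD curve, 3767 = 5027 − 10p gives p = 126.

Short run: p = 114, y = 3887. Long run: p = 126.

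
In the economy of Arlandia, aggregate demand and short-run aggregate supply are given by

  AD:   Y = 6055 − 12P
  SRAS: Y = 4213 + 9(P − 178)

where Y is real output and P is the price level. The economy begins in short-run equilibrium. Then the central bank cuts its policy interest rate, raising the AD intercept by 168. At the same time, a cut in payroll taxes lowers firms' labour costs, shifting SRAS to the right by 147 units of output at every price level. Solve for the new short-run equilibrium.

P = 165, Y = 4243

After both shocks: AD is Y = 6223 − 12P and SRAS is Y = 2758 + 9P.
Setting them equal: 3465 = 21P, so P = 165.
Y = 6223 − 12·165 = 4243.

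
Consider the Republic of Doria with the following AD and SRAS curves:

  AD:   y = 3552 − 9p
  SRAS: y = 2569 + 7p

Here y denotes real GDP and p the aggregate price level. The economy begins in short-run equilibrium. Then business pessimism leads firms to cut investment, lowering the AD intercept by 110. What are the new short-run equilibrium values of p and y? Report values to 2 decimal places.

p = 54.56, y = 2950.94

This is a negative demand shock: AD shifts left.
New AD: y = 3442 − 9p.
Set AD = SRAS: 3442 − 9p = 2569 + 7p, so 873 = 16p and p = 54.56.
Substituting into AD, y = 2950.94.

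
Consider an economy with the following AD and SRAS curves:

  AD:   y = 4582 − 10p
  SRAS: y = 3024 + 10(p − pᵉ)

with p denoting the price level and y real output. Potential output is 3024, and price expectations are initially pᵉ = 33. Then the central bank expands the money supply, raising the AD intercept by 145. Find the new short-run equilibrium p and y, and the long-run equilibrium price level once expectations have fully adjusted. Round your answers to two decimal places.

Short run: p = 101.65, y = 3710.50. Long run: p = 170.30.

AD shifts right: new AD is y = 4727 − 10p. With pᵉ = 33, SRAS is y = 2694 + 10p.
Short run: 4727 − 10p = 2694 + 10p gives 2033 = 20p, so p = 101.65 and y = 4727 − 10p = 3710.50.
y = 3710.50 is above potential 3024; expectations adjust and SRAS shifts left until y = 3024.
Long run: on the new AD curve, 3024 = 4727 − 10p gives p = 170.30.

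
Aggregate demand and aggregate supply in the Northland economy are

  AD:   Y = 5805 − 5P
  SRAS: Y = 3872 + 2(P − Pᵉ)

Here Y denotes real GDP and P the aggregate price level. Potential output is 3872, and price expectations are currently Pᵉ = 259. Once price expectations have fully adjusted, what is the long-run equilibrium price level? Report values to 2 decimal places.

Long-run P = 386.60

Short run: with Pᵉ = 259, SRAS is Y = 3354 + 2P. Setting AD = SRAS gives 2451 = 7P, so P = 350.14 and Y = 5805 − 5P = 4054.29.
Output 4054.29 is above potential 3872, so over time expected prices rise and SRAS shifts left until Y returns to 3872.
Long run: Y = 3872 on the AD curve gives 3872 = 5805 − 5P, so P = 386.60.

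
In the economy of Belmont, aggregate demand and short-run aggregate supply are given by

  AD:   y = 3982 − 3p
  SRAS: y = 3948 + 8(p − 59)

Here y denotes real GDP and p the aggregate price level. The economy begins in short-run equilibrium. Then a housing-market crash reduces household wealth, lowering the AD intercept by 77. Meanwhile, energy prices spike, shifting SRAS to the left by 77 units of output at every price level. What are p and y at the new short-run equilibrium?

After both shocks: AD is y = 3905 − 3p and SRAS is y = 3399 + 8p.
Setting them equal: 506 = 11p, so p = 46.
y = 3905 − 3·46 = 3767.

p = 46, y = 3767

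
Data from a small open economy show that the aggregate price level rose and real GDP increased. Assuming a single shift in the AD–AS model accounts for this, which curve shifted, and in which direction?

AD shifted right

P rose and Y rose. An AD shift moves P and Y in the same direction; an SRAS shift moves them in opposite directions.
Here P and Y moved in the same direction, so the AD curve shifted.
Since Y rose, AD shifted right.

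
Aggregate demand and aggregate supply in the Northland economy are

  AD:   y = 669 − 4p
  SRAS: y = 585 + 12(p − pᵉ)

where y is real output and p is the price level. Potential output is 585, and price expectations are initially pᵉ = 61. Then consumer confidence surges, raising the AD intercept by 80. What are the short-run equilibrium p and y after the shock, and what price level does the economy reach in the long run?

AD shifts right: new AD is y = 749 − 4p. With pᵉ = 61, SRAS is y = 12p − 147.
Short run: 749 − 4p = 12p − 147 gives 896 = 16p, so p = 56 and y = 749 − 4·56 = 525.
y = 525 is below potential 585; expectations adjust and SRAS shifts right until y = 585.
Long run: on the new AD curve, 585 = 749 − 4p gives p = 41.

Short run: p = 56, y = 525. Long run: p = 41.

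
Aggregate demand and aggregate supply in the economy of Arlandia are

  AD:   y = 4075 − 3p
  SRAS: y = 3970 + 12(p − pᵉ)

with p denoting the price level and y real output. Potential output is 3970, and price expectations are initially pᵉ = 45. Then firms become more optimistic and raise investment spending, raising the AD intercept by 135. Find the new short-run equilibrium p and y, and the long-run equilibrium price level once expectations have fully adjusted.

AD shifts right: new AD is y = 4210 − 3p. With pᵉ = 45, SRAS is y = 3430 + 12p.
Short run: 4210 − 3p = 3430 + 12p gives 780 = 15p, so p = 52 and y = 4210 − 3·52 = 4054.
y = 4054 is above potential 3970; expectations adjust and SRAS shifts left until y = 3970.
Long run: on the new AD curve, 3970 = 4210 − 3p gives p = 80.

Short run: p = 52, y = 4054. Long run: p = 80.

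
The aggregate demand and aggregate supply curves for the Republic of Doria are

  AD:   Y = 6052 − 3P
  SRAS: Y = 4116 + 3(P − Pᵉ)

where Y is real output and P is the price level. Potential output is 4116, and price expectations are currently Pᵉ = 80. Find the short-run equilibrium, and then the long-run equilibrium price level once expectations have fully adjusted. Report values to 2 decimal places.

Short run: P = 362.67, Y = 4964.00. Long run: P = 645.33.

Short run: with Pᵉ = 80, SRAS is Y = 3876 + 3P. Setting AD = SRAS gives 2176 = 6P, so P = 362.67 and Y = 6052 − 3P = 4964.00.
Output 4964.00 is above potential 4116, so over time expected prices rise and SRAS shifts left until Y returns to 4116.
Long run: Y = 4116 on the AD curve gives 4116 = 6052 − 3P, so P = 645.33.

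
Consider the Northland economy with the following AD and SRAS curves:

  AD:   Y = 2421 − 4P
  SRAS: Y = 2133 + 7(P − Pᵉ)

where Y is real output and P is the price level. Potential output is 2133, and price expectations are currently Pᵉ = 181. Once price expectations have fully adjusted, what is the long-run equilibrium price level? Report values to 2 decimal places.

Long-run P = 72.00

Short run: with Pᵉ = 181, SRAS is Y = 866 + 7P. Setting AD = SRAS gives 1555 = 11P, so P = 141.36 and Y = 2421 − 4P = 1855.55.
Output 1855.55 is below potential 2133, so over time expected prices fall and SRAS shifts right until Y returns to 2133.
Long run: Y = 2133 on the AD curve gives 2133 = 2421 − 4P, so P = 72.00.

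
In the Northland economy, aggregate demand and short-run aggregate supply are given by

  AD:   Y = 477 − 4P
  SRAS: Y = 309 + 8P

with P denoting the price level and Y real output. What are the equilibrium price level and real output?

Set AD = SRAS: 477 − 4P = 309 + 8P, so 168 = 12P and P = 14.
Then Y = 477 − 4·14 = 421.

P = 14, Y = 421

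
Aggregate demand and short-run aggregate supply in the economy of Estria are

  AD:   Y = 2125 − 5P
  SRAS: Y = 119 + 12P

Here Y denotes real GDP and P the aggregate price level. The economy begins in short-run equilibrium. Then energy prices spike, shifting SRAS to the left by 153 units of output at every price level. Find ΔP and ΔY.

ΔP = +9, ΔY = -45

This is a negative supply shock: SRAS shifts left.
New SRAS: Y = 12P − 34.
Set AD = SRAS: 2125 − 5P = 12P − 34, so 2159 = 17P and P = 127.
Y = 2125 − 5·127 = 1490.
Initially P = 118, Y = 1535, so ΔP = +9 and ΔY = -45.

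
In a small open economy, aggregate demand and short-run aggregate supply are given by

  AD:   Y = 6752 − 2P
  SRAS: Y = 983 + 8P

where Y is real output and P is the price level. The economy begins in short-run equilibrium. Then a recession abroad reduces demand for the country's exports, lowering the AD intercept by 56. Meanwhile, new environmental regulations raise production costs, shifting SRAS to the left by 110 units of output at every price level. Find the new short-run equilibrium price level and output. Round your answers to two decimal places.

After both shocks: AD is Y = 6696 − 2P and SRAS is Y = 873 + 8P.
Setting them equal: 5823 = 10P, so P = 582.30.
Substituting into AD, Y = 5531.40.

P = 582.30, Y = 5531.40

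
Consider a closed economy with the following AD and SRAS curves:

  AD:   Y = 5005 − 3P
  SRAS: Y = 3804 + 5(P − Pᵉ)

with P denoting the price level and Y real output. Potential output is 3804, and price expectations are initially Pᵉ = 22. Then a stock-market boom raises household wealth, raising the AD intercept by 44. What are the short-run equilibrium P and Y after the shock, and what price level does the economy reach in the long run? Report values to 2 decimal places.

AD shifts right: new AD is Y = 5049 − 3P. With Pᵉ = 22, SRAS is Y = 3694 + 5P.
Short run: 5049 − 3P = 3694 + 5P gives 1355 = 8P, so P = 169.38 and Y = 5049 − 3P = 4540.88.
Y = 4540.88 is above potential 3804; expectations adjust and SRAS shifts left until Y = 3804.
Long run: on the new AD curve, 3804 = 5049 − 3P gives P = 415.00.

Short run: P = 169.38, Y = 4540.88. Long run: P = 415.00.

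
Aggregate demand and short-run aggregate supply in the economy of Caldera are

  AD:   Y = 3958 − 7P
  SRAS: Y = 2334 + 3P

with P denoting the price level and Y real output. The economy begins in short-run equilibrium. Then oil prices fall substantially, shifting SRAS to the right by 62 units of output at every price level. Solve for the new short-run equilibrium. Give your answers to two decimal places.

P = 156.20, Y = 2864.60

This is a positive supply shock: SRAS shifts right.
New SRAS: Y = 2396 + 3P.
Set AD = SRAS: 3958 − 7P = 2396 + 3P, so 1562 = 10P and P = 156.20.
Substituting into AD, Y = 2864.60.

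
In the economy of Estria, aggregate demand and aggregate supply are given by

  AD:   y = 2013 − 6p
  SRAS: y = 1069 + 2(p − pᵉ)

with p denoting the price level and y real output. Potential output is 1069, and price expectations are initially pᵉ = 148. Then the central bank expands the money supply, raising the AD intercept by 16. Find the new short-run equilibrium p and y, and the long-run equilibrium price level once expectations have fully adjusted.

Short run: p = 157, y = 1087. Long run: p = 160.

AD shifts right: new AD is y = 2029 − 6p. With pᵉ = 148, SRAS is y = 773 + 2p.
Short run: 2029 − 6p = 773 + 2p gives 1256 = 8p, so p = 157 and y = 2029 − 6·157 = 1087.
y = 1087 is above potential 1069; expectations adjust and SRAS shifts left until y = 1069.
Long run: on the new AD curve, 1069 = 2029 − 6p gives p = 160.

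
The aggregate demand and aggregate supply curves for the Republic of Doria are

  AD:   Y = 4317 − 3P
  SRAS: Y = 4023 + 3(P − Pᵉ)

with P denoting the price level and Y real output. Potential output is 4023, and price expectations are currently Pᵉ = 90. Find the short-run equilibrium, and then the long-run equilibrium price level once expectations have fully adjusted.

Short run: P = 94, Y = 4035. Long run: P = 98.

Short run: with Pᵉ = 90, SRAS is Y = 3753 + 3P. Setting AD = SRAS gives 564 = 6P, so P = 94 and Y = 4317 − 3·94 = 4035.
Output 4035 is above potential 4023, so over time expected prices rise and SRAS shifts left until Y returns to 4023.
Long run: Y = 4023 on the AD curve gives 4023 = 4317 − 3P, so P = 98.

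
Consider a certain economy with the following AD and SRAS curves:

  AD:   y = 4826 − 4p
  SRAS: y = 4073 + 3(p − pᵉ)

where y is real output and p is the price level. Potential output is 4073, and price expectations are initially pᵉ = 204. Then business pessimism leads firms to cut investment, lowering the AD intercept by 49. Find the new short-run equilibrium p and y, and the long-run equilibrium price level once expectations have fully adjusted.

Short run: p = 188, y = 4025. Long run: p = 176.

AD shifts left: new AD is y = 4777 − 4p. With pᵉ = 204, SRAS is y = 3461 + 3p.
Short run: 4777 − 4p = 3461 + 3p gives 1316 = 7p, so p = 188 and y = 4777 − 4·188 = 4025.
y = 4025 is below potential 4073; expectations adjust and SRAS shifts right until y = 4073.
Long run: on the new AD curve, 4073 = 4777 − 4p gives p = 176.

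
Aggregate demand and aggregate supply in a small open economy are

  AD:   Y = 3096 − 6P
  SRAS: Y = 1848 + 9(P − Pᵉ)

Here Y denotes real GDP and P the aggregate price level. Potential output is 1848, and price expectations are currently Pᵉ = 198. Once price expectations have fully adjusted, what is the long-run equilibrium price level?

Short run: with Pᵉ = 198, SRAS is Y = 66 + 9P. Setting AD = SRAS gives 3030 = 15P, so P = 202 and Y = 3096 − 6·202 = 1884.
Output 1884 is above potential 1848, so over time expected prices rise and SRAS shifts left until Y returns to 1848.
Long run: Y = 1848 on the AD curve gives 1848 = 3096 − 6P, so P = 208.

Long-run P = 208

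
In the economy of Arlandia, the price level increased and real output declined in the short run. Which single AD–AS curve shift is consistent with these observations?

P rose and Y fell. An AD shift moves P and Y in the same direction; an SRAS shift moves them in opposite directions.
Here P and Y moved in opposite directions, so the SRAS curve shifted.
Since Y fell, SRAS shifted left.

SRAS shifted left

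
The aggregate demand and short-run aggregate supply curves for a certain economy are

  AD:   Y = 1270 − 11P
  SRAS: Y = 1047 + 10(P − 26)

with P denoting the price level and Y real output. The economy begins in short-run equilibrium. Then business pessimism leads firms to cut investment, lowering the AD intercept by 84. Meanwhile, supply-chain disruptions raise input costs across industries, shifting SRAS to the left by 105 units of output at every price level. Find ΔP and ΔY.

ΔP = +1, ΔY = -95

After both shocks: AD is Y = 1186 − 11P and SRAS is Y = 682 + 10P.
Setting them equal: 504 = 21P, so P = 24.
Y = 1186 − 11·24 = 922.
Initially P = 23, Y = 1017, so ΔP = +1 and ΔY = -95.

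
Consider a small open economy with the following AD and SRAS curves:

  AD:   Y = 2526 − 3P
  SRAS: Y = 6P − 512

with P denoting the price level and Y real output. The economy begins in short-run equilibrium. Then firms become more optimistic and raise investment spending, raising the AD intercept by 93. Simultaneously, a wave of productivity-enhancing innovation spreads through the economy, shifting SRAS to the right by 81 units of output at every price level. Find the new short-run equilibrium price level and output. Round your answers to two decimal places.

P = 338.89, Y = 1602.33

After both shocks: AD is Y = 2619 − 3P and SRAS is Y = 6P − 431.
Setting them equal: 3050 = 9P, so P = 338.89.
Substituting into AD, Y = 1602.33.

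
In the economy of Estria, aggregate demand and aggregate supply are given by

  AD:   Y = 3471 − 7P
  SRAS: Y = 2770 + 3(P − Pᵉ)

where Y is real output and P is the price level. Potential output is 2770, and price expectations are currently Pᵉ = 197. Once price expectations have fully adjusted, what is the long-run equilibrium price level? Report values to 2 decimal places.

Long-run P = 100.14

Short run: with Pᵉ = 197, SRAS is Y = 2179 + 3P. Setting AD = SRAS gives 1292 = 10P, so P = 129.20 and Y = 3471 − 7P = 2566.60.
Output 2566.60 is below potential 2770, so over time expected prices fall and SRAS shifts right until Y returns to 2770.
Long run: Y = 2770 on the AD curve gives 2770 = 3471 − 7P, so P = 100.14.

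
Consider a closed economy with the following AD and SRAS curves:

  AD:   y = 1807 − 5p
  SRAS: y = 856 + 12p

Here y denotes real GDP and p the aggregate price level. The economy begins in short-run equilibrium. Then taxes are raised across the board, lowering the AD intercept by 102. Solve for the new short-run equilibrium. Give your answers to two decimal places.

This is a negative demand shock: AD shifts left.
New AD: y = 1705 − 5p.
Set AD = SRAS: 1705 − 5p = 856 + 12p, so 849 = 17p and p = 49.94.
Substituting into AD, y = 1455.29.

p = 49.94, y = 1455.29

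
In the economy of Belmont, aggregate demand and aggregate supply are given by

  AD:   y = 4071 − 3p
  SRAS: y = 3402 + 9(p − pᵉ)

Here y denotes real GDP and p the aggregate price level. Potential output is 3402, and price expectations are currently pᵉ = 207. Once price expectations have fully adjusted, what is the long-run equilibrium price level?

Short run: with pᵉ = 207, SRAS is y = 1539 + 9p. Setting AD = SRAS gives 2532 = 12p, so p = 211 and y = 4071 − 3·211 = 3438.
Output 3438 is above potential 3402, so over time expected prices rise and SRAS shifts left until y returns to 3402.
Long run: y = 3402 on the AD curve gives 3402 = 4071 − 3p, so p = 223.

Long-run p = 223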